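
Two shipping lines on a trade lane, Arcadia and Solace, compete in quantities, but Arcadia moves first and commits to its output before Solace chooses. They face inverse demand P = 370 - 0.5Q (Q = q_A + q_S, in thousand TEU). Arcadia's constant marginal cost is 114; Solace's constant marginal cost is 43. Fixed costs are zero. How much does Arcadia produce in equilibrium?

185

The follower Solace best-responds to any q_A: π_S = (370 - 0.5Q)q_S - 43q_S.
Follower FOC: 327 - (1/2)q_A - q_S = 0, so q_S(q_A) = (327 - (1/2)q_A).
The leader anticipates this reaction. Substituting into P = 370 - 0.5Q gives P = 413/2 - (1/4)q_A, so π_A = (413/2 - (1/4)q_A)q_A - 114q_A.
Maximising: ∂π_A/∂q_A = 185/2 - (1/2)q_A = 0, giving q_A = 185.
Then q_S = (327 - (1/2)·185) = 469/2.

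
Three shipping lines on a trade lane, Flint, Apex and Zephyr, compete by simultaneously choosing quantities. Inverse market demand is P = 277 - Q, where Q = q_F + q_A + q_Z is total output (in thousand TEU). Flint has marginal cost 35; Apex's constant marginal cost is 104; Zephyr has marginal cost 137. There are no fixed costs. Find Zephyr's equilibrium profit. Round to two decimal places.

Flint's profit: π_F = (277 - Q)q_F - (35q_F). Setting ∂π_F/∂q_F = 0: 242 - 2q_F - (q_A + q_Z) = 0.
Apex's first-order condition: 173 - 2q_A - (q_F + q_Z) = 0.
Zephyr's profit: π_Z = (277 - Q)q_Z - (137q_Z). Setting ∂π_Z/∂q_Z = 0: 140 - 2q_Z - (q_F + q_A) = 0.
Adding the 3 conditions: 555 − 2Q − 2Q = 0, i.e. Q = 555/4.
Back-substituting: q_F = (242 − 555/4) = 413/4, q_A = (173 − 555/4) = 137/4, q_Z = (140 − 555/4) = 5/4.
Price P = 277 - 555/4 = 553/4.
Zephyr's profit: (553/4 - 137)·(5/4) = 25/16.

1.56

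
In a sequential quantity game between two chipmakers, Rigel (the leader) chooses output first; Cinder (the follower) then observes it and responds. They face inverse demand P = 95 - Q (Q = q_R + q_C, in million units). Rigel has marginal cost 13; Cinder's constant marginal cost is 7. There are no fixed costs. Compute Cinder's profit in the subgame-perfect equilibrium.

The follower Cinder best-responds to any q_R: π_C = (95 - Q)q_C - 7q_C.
∂π_C/∂q_C = 88 - q_R - 2q_C = 0 gives the reaction function q_C = (88 - q_R)/2.
Rigel substitutes q_C(q_R) into its own profit: π_R = q_R(95 - q_R - (88 - q_R)/2) - 13q_R = (51 - (1/2)q_R)q_R - 13q_R.
Maximising: ∂π_R/∂q_R = 38 - q_R = 0, giving q_R = 38.
Then q_C = (88 - 38)/2 = 25.
Price P = 95 - 63 = 32.
Cinder's profit: (32 - 7)·25 = 625.

625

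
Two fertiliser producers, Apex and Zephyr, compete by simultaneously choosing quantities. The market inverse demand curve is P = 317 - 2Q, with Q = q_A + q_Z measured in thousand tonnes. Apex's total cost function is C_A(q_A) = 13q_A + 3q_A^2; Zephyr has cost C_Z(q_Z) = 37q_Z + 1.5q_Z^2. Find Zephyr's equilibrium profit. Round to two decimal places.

Apex's profit: π_A = (317 - 2Q)q_A - (13q_A + 3q_A²). Setting ∂π_A/∂q_A = 0: 304 - 10q_A - 2(q_Z) = 0.
Zephyr's first-order condition: 280 - 7q_Z - 2(q_A) = 0.
So q_A = (304 - 2q_Z)/10 and q_Z = (280 - 2q_A)/7.
Substituting one into the other gives q_A = 784/33 and q_Z = 1096/33.
Price P = 317 - 2·(1880/33) = 203.0606.
Zephyr's profit: 203.0606·(1096/33) - 37·(1096/33) - (3/2)(1096/33)² = 3860.6575.

3860.66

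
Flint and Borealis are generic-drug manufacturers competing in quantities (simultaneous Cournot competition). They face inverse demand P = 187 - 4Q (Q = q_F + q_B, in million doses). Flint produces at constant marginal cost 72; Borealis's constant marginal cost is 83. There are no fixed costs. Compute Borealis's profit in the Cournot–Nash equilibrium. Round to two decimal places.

Flint's profit: π_F = (187 - 4Q)q_F - (72q_F). Setting ∂π_F/∂q_F = 0: 115 - 8q_F - 4(q_B) = 0.
Borealis's profit: π_B = (187 - 4Q)q_B - (83q_B). Setting ∂π_B/∂q_B = 0: 104 - 8q_B - 4(q_F) = 0.
So q_F = (115 - 4q_B)/8 and q_B = (104 - 4q_F)/8.
Solving the pair: q_F = 21/2, q_B = 31/4.
Price P = 187 - 4·(73/4) = 114.
Borealis's profit: (114 - 83)·(31/4) = 961/4.

240.25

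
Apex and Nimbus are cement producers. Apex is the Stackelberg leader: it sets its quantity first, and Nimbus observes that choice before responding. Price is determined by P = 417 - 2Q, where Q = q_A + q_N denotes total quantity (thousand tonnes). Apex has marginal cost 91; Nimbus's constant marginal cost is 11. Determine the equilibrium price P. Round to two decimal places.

The follower Nimbus best-responds to any q_A: π_N = (417 - 2Q)q_N - 11q_N.
∂π_N/∂q_N = 406 - 2q_A - 4q_N = 0 gives the reaction function q_N = (406 - 2q_A)/4.
Apex substitutes q_N(q_A) into its own profit: π_A = q_A(417 - 2q_A - (406 - 2q_A)/2) - 91q_A = (214 - q_A)q_A - 91q_A.
Maximising: ∂π_A/∂q_A = 123 - 2q_A = 0, giving q_A = 123/2.
Then q_N = (406 - 2·(123/2))/4 = 283/4.
Total output Q = 529/4, so price P = 417 - 2·(529/4) = 305/2.

152.50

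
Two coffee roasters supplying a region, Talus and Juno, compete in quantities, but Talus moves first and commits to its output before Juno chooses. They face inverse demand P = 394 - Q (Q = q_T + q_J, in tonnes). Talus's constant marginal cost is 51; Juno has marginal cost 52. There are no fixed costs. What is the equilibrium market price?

Solve by backward induction. Given q_T, the follower Juno maximises π_J = (394 - q_T - q_J)q_J - 52q_J.
Follower FOC: 342 - q_T - 2q_J = 0, so q_J(q_T) = (342 - q_T)/2.
The leader anticipates this reaction. Substituting into P = 394 - Q gives P = 223 - (1/2)q_T, so π_T = (223 - (1/2)q_T)q_T - 51q_T.
Leader FOC: 172 - q_T = 0, so q_T = 172.
Then q_J = (342 - 172)/2 = 85.
Total output Q = 257, so price P = 394 - 257 = 137.

137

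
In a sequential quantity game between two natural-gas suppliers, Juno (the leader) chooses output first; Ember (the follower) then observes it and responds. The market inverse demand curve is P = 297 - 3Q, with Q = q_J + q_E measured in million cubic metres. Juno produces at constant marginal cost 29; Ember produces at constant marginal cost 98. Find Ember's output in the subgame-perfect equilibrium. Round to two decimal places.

5.08

Solve by backward induction. Given q_J, the follower Ember maximises π_E = (297 - 3q_J - 3q_E)q_E - 98q_E.
∂π_E/∂q_E = 199 - 3q_J - 6q_E = 0 gives the reaction function q_E = (199 - 3q_J)/6.
Juno substitutes q_E(q_J) into its own profit: π_J = q_J(297 - 3q_J - (199 - 3q_J)/2) - 29q_J = (395/2 - (3/2)q_J)q_J - 29q_J.
Maximising: ∂π_J/∂q_J = 337/2 - 3q_J = 0, giving q_J = 337/6.
Then q_E = (199 - 3·(337/6))/6 = 61/12.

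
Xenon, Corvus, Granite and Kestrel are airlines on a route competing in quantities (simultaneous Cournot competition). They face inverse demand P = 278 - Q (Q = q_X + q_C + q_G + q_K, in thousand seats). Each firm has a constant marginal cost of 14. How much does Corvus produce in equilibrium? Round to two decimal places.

52.80

A representative firm's profit is π_i = q_i(278 - Q) - 14q_i.
Setting ∂π_i/∂q_i = 0 with rivals' quantities fixed: 264 - 2q_i - Σ_{j≠i} q_j = 0.
With identical firms every q_j equals q_i, so Σ_{j≠i} q_j = 3q_i and 264 = 5q_i, giving q_i = 264/5.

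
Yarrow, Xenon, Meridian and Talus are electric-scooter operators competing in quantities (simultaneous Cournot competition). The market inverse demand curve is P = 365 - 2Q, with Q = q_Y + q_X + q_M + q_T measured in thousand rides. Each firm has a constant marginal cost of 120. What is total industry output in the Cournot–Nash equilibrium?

98

A representative firm's profit is π_i = q_i(365 - 2Q) - 120q_i.
Setting ∂π_i/∂q_i = 0 with rivals' quantities fixed: 245 - 4q_i - 2·Σ_{j≠i} q_j = 0.
With identical firms every q_j equals q_i, so Σ_{j≠i} q_j = 3q_i and 245 = 10q_i, giving q_i = 49/2.
Total output Q = 49/2 + 49/2 + 49/2 + 49/2 = 98.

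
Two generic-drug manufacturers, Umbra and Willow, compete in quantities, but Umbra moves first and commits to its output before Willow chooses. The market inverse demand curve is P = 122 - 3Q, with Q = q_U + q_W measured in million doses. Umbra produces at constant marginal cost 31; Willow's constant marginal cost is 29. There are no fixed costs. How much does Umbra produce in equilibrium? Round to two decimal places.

Solve by backward induction. Given q_U, the follower Willow maximises π_W = (122 - 3q_U - 3q_W)q_W - 29q_W.
∂π_W/∂q_W = 93 - 3q_U - 6q_W = 0 gives the reaction function q_W = (93 - 3q_U)/6.
Umbra substitutes q_W(q_U) into its own profit: π_U = q_U(122 - 3q_U - (93 - 3q_U)/2) - 31q_U = (151/2 - (3/2)q_U)q_U - 31q_U.
Maximising: ∂π_U/∂q_U = 89/2 - 3q_U = 0, giving q_U = 89/6.
Then q_W = (93 - 3·(89/6))/6 = 97/12.

14.83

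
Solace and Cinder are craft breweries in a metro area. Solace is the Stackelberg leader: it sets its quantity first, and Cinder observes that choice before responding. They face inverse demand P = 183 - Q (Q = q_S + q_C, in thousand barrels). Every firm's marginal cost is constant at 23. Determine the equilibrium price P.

Solve by backward induction. Given q_S, the follower Cinder maximises π_C = (183 - q_S - q_C)q_C - 23q_C.
∂π_C/∂q_C = 160 - q_S - 2q_C = 0 gives the reaction function q_C = (160 - q_S)/2.
The leader anticipates this reaction. Substituting into P = 183 - Q gives P = 103 - (1/2)q_S, so π_S = (103 - (1/2)q_S)q_S - 23q_S.
Leader FOC: 80 - q_S = 0, so q_S = 80.
Then q_C = (160 - 80)/2 = 40.
Total output Q = 120, so price P = 183 - 120 = 63.

63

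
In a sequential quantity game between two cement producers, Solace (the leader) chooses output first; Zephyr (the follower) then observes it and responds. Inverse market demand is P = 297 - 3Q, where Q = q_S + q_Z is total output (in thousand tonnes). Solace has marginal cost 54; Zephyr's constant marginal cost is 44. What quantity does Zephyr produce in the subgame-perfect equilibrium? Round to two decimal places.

The follower Zephyr best-responds to any q_S: π_Z = (297 - 3Q)q_Z - 44q_Z.
Follower FOC: 253 - 3q_S - 6q_Z = 0, so q_Z(q_S) = (253 - 3q_S)/6.
Solace substitutes q_Z(q_S) into its own profit: π_S = q_S(297 - 3q_S - (253 - 3q_S)/2) - 54q_S = (341/2 - (3/2)q_S)q_S - 54q_S.
Leader FOC: 233/2 - 3q_S = 0, so q_S = 233/6.
Then q_Z = (253 - 3·(233/6))/6 = 91/4.

22.75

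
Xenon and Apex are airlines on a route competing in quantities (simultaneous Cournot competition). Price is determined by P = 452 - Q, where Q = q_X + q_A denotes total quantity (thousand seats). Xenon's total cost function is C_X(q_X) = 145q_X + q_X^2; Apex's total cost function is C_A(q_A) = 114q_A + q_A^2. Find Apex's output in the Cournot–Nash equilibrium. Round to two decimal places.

Xenon's profit: π_X = (452 - Q)q_X - (145q_X + q_X²). Setting ∂π_X/∂q_X = 0: 307 - 4q_X - (q_A) = 0.
Apex's first-order condition: 338 - 4q_A - (q_X) = 0.
Best responses: q_X = (307 - q_A)/4, q_A = (338 - q_X)/4.
Substituting one into the other gives q_X = 178/3 and q_A = 209/3.

69.67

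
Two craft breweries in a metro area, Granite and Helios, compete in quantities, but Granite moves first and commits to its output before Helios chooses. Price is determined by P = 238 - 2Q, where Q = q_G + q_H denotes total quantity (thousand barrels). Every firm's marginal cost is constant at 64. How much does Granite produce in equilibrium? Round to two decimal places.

Solve by backward induction. Given q_G, the follower Helios maximises π_H = (238 - 2q_G - 2q_H)q_H - 64q_H.
Setting the follower's marginal profit to zero, 174 - 2q_G - 4q_H = 0, i.e. q_H = (174 - 2q_G)/4.
The leader anticipates this reaction. Substituting into P = 238 - 2Q gives P = 151 - q_G, so π_G = (151 - q_G)q_G - 64q_G.
The leader's first-order condition 87 - 2q_G = 0 yields q_G = 87/2.
Then q_H = (174 - 2·(87/2))/4 = 87/4.

43.50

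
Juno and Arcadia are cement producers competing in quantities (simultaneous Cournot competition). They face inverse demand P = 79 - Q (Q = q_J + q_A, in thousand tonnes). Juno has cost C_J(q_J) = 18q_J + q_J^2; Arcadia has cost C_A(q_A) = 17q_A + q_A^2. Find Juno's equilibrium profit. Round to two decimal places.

Juno's profit: π_J = (79 - Q)q_J - (18q_J + q_J²). Setting ∂π_J/∂q_J = 0: 61 - 4q_J - (q_A) = 0.
Arcadia's profit: π_A = (79 - Q)q_A - (17q_A + q_A²). Setting ∂π_A/∂q_A = 0: 62 - 4q_A - (q_J) = 0.
Best responses: q_J = (61 - q_A)/4, q_A = (62 - q_J)/4.
Substituting one into the other gives q_J = 182/15 and q_A = 187/15.
Price P = 79 - 123/5 = 272/5.
Juno's profit: (272/5)·(182/15) - 18·(182/15) - (182/15)² = 294.4356.

294.44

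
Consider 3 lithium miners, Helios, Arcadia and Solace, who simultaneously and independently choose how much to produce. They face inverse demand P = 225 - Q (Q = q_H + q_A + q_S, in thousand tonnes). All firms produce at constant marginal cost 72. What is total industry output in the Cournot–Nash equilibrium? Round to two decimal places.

114.75

Each firm earns π_i = (225 - Q)q_i - 72q_i.
Setting ∂π_i/∂q_i = 0 with rivals' quantities fixed: 153 - 2q_i - Σ_{j≠i} q_j = 0.
By symmetry each firm produces the same amount; substituting Σ_{j≠i} q_j = 2q_i yields q_i = 153/4.
Total output Q = 153/4 + 153/4 + 153/4 = 459/4.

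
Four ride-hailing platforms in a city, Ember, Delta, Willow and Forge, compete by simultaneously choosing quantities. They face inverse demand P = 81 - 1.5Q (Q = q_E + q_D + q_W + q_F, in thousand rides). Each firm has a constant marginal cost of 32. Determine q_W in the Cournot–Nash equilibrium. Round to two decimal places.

6.53

A representative firm's profit is π_i = q_i(81 - 1.5Q) - 32q_i.
First-order condition (treating rivals' output as given): 49 - 3q_i - (3/2)·Σ_{j≠i} q_j = 0.
With identical firms every q_j equals q_i, so Σ_{j≠i} q_j = 3q_i and 49 = (15/2)q_i, giving q_i = 98/15.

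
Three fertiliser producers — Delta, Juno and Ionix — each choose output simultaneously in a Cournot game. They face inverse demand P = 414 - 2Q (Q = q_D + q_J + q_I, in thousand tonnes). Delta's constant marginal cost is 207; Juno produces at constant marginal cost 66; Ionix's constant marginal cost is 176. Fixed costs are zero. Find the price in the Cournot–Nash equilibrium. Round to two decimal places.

215.75

Delta's profit: π_D = (414 - 2Q)q_D - (207q_D). Setting ∂π_D/∂q_D = 0: 207 - 4q_D - 2(q_J + q_I) = 0.
Juno's profit: π_J = (414 - 2Q)q_J - (66q_J). Setting ∂π_J/∂q_J = 0: 348 - 4q_J - 2(q_D + q_I) = 0.
Ionix's profit: π_I = (414 - 2Q)q_I - (176q_I). Setting ∂π_I/∂q_I = 0: 238 - 4q_I - 2(q_D + q_J) = 0.
Adding the 3 conditions: 793 − 4Q − 4Q = 0, i.e. Q = 793/8.
Back-substituting: q_D = (207 − 793/4)/2 = 35/8, q_J = (348 − 793/4)/2 = 599/8, q_I = (238 − 793/4)/2 = 159/8.
Total output Q = 793/8, so price P = 414 - 2·(793/8) = 863/4.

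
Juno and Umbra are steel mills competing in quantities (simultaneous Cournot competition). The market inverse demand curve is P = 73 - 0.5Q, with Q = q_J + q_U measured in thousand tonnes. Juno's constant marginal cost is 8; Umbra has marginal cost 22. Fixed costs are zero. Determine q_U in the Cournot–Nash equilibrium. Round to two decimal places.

24.67

Juno's profit: π_J = (73 - 0.5Q)q_J - (8q_J). Setting ∂π_J/∂q_J = 0: 65 - q_J - (1/2)(q_U) = 0.
Umbra's first-order condition: 51 - q_U - (1/2)(q_J) = 0.
So q_J = (65 - (1/2)q_U) and q_U = (51 - (1/2)q_J).
Substituting one into the other gives q_J = 158/3 and q_U = 74/3.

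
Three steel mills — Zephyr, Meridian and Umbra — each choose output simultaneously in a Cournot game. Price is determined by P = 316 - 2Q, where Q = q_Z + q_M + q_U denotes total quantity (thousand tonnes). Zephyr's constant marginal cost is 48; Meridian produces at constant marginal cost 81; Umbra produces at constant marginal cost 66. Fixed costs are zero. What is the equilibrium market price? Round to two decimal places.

127.75

Zephyr's profit: π_Z = (316 - 2Q)q_Z - (48q_Z). Setting ∂π_Z/∂q_Z = 0: 268 - 4q_Z - 2(q_M + q_U) = 0.
Meridian's profit: π_M = (316 - 2Q)q_M - (81q_M). Setting ∂π_M/∂q_M = 0: 235 - 4q_M - 2(q_Z + q_U) = 0.
Umbra's profit: π_U = (316 - 2Q)q_U - (66q_U). Setting ∂π_U/∂q_U = 0: 250 - 4q_U - 2(q_Z + q_M) = 0.
Summing all 3 equations gives 753 − 8Q = 0, hence Q = 753/8.
Back-substituting: q_Z = (268 − 753/4)/2 = 319/8, q_M = (235 − 753/4)/2 = 187/8, q_U = (250 − 753/4)/2 = 247/8.
Total output Q = 753/8, so price P = 316 - 2·(753/8) = 511/4.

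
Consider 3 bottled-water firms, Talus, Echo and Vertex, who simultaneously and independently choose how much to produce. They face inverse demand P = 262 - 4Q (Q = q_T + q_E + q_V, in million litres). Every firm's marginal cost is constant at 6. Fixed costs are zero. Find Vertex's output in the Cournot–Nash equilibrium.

16

Each firm earns π_i = (262 - 4Q)q_i - 6q_i.
First-order condition (treating rivals' output as given): 256 - 8q_i - 4·Σ_{j≠i} q_j = 0.
By symmetry each firm produces the same amount; substituting Σ_{j≠i} q_j = 2q_i yields q_i = 256/16 = 16.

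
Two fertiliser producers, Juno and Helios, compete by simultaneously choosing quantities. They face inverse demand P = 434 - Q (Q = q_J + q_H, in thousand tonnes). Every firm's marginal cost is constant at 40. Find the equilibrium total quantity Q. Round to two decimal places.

262.67

Each firm earns π_i = (434 - Q)q_i - 40q_i.
Setting ∂π_i/∂q_i = 0 with rivals' quantities fixed: 394 - 2q_i - q_j = 0.
With identical firms every q_j equals q_i, so q_j = q_i and 394 = 3q_i, giving q_i = 394/3.
Total output Q = 394/3 + 394/3 = 788/3.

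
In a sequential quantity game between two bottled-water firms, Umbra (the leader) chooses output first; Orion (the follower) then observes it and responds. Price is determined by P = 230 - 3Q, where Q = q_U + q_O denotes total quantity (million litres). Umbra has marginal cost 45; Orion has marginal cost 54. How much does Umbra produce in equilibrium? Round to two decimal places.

Solve by backward induction. Given q_U, the follower Orion maximises π_O = (230 - 3q_U - 3q_O)q_O - 54q_O.
Setting the follower's marginal profit to zero, 176 - 3q_U - 6q_O = 0, i.e. q_O = (176 - 3q_U)/6.
The leader anticipates this reaction. Substituting into P = 230 - 3Q gives P = 142 - (3/2)q_U, so π_U = (142 - (3/2)q_U)q_U - 45q_U.
The leader's first-order condition 97 - 3q_U = 0 yields q_U = 97/3.
Then q_O = (176 - 3·(97/3))/6 = 79/6.

32.33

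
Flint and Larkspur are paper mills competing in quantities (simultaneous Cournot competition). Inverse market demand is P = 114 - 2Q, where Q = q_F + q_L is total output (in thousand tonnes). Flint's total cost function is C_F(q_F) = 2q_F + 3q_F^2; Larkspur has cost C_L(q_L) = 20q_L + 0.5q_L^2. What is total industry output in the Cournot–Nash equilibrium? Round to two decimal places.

23.65

Flint's profit: π_F = (114 - 2Q)q_F - (2q_F + 3q_F²). Setting ∂π_F/∂q_F = 0: 112 - 10q_F - 2(q_L) = 0.
Larkspur's first-order condition: 94 - 5q_L - 2(q_F) = 0.
Best responses: q_F = (112 - 2q_L)/10, q_L = (94 - 2q_F)/5.
Solving the pair: q_F = 186/23, q_L = 358/23.
Total output Q = 186/23 + 358/23 = 544/23.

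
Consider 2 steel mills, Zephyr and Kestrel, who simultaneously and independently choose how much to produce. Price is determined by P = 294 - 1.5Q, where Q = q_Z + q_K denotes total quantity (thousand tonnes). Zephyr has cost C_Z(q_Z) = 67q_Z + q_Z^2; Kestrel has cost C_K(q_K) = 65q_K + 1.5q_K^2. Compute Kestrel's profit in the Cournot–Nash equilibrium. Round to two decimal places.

Zephyr's profit: π_Z = (294 - 1.5Q)q_Z - (67q_Z + q_Z²). Setting ∂π_Z/∂q_Z = 0: 227 - 5q_Z - (3/2)(q_K) = 0.
Kestrel's first-order condition: 229 - 6q_K - (3/2)(q_Z) = 0.
So q_Z = (227 - (3/2)q_K)/5 and q_K = (229 - (3/2)q_Z)/6.
Solving the pair: q_Z = 1358/37, q_K = 28.9910.
Price P = 294 - (3/2)·65.6937 = 195.4595.
Kestrel's profit: 195.4595·28.9910 - 65·28.9910 - (3/2)·28.9910² = 2521.4327.

2521.43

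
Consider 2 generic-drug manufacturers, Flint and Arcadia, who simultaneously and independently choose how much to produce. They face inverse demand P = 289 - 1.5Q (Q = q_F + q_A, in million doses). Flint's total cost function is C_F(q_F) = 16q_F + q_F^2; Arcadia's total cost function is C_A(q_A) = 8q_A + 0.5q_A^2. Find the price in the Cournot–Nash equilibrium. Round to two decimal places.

Flint's profit: π_F = (289 - 1.5Q)q_F - (16q_F + q_F²). Setting ∂π_F/∂q_F = 0: 273 - 5q_F - (3/2)(q_A) = 0.
Arcadia's first-order condition: 281 - 4q_A - (3/2)(q_F) = 0.
Best responses: q_F = (273 - (3/2)q_A)/5, q_A = (281 - (3/2)q_F)/4.
Solving the pair: q_F = 37.7746, q_A = 56.0845.
Total output Q = 93.8592, so price P = 289 - (3/2)·93.8592 = 148.2113.

148.21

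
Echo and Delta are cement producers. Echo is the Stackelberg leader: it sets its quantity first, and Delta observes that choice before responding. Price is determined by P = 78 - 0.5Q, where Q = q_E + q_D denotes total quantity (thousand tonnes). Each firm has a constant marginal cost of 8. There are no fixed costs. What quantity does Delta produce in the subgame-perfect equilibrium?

35

Solve by backward induction. Given q_E, the follower Delta maximises π_D = (78 - (1/2)q_E - (1/2)q_D)q_D - 8q_D.
Setting the follower's marginal profit to zero, 70 - (1/2)q_E - q_D = 0, i.e. q_D = (70 - (1/2)q_E).
Echo substitutes q_D(q_E) into its own profit: π_E = q_E(78 - (1/2)q_E - (70 - (1/2)q_E)/2) - 8q_E = (43 - (1/4)q_E)q_E - 8q_E.
The leader's first-order condition 35 - (1/2)q_E = 0 yields q_E = 70.
Then q_D = (70 - (1/2)·70) = 35.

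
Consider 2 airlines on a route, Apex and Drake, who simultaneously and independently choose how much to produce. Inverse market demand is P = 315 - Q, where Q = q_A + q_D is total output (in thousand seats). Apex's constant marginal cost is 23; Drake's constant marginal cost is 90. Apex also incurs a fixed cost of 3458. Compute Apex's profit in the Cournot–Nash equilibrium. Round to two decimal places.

Apex's profit: π_A = (315 - Q)q_A - (23q_A). Setting ∂π_A/∂q_A = 0: 292 - 2q_A - (q_D) = 0.
Drake's first-order condition: 225 - 2q_D - (q_A) = 0.
So q_A = (292 - q_D)/2 and q_D = (225 - q_A)/2.
Solving the pair: q_A = 359/3, q_D = 158/3.
Price P = 315 - 517/3 = 428/3.
Apex's profit: (428/3 - 23)·(359/3) - 3458 = 10862.1111.

10862.11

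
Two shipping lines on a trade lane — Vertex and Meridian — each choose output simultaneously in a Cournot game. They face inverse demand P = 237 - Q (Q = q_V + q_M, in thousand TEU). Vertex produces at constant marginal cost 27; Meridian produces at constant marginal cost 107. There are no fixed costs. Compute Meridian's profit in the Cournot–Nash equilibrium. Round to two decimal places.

277.78

Vertex's profit: π_V = (237 - Q)q_V - (27q_V). Setting ∂π_V/∂q_V = 0: 210 - 2q_V - (q_M) = 0.
Meridian's profit: π_M = (237 - Q)q_M - (107q_M). Setting ∂π_M/∂q_M = 0: 130 - 2q_M - (q_V) = 0.
Rearranging gives the reaction functions q_V = (210 - q_M)/2 and q_M = (130 - q_V)/2.
Solving the pair: q_V = 290/3, q_M = 50/3.
Price P = 237 - 340/3 = 371/3.
Meridian's profit: (371/3 - 107)·(50/3) = 277.7778.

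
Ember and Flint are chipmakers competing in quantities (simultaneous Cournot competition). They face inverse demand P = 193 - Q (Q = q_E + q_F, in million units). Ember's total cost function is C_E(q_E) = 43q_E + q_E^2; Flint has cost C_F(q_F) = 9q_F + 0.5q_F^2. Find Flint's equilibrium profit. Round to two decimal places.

4256.98

Ember's profit: π_E = (193 - Q)q_E - (43q_E + q_E²). Setting ∂π_E/∂q_E = 0: 150 - 4q_E - (q_F) = 0.
Flint's profit: π_F = (193 - Q)q_F - (9q_F + (1/2)q_F²). Setting ∂π_F/∂q_F = 0: 184 - 3q_F - (q_E) = 0.
So q_E = (150 - q_F)/4 and q_F = (184 - q_E)/3.
Solving the pair: q_E = 266/11, q_F = 586/11.
Price P = 193 - 852/11 = 1271/11.
Flint's profit: (1271/11)·(586/11) - 9·(586/11) - (1/2)(586/11)² = 4256.9752.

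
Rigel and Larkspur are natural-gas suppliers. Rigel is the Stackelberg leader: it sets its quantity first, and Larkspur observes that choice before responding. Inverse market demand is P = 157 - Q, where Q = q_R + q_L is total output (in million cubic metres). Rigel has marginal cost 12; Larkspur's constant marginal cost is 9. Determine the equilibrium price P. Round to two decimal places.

47.50

The follower Larkspur best-responds to any q_R: π_L = (157 - Q)q_L - 9q_L.
∂π_L/∂q_L = 148 - q_R - 2q_L = 0 gives the reaction function q_L = (148 - q_R)/2.
Rigel substitutes q_L(q_R) into its own profit: π_R = q_R(157 - q_R - (148 - q_R)/2) - 12q_R = (83 - (1/2)q_R)q_R - 12q_R.
The leader's first-order condition 71 - q_R = 0 yields q_R = 71.
Then q_L = (148 - 71)/2 = 77/2.
Total output Q = 219/2, so price P = 157 - 219/2 = 95/2.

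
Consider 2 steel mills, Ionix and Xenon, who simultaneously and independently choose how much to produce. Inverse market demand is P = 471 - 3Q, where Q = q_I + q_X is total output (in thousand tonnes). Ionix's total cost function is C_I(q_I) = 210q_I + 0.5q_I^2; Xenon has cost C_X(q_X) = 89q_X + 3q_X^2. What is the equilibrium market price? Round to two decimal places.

Ionix's profit: π_I = (471 - 3Q)q_I - (210q_I + (1/2)q_I²). Setting ∂π_I/∂q_I = 0: 261 - 7q_I - 3(q_X) = 0.
Xenon's profit: π_X = (471 - 3Q)q_X - (89q_X + 3q_X²). Setting ∂π_X/∂q_X = 0: 382 - 12q_X - 3(q_I) = 0.
So q_I = (261 - 3q_X)/7 and q_X = (382 - 3q_I)/12.
Substituting one into the other gives q_I = 662/25 and q_X = 1891/75.
Total output Q = 51.6933, so price P = 471 - 3·51.6933 = 315.9200.

315.92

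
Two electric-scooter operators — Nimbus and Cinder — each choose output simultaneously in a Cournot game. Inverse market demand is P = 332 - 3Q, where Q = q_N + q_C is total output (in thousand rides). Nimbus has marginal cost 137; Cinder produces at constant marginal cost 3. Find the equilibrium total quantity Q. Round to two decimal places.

58.22

Nimbus's profit: π_N = (332 - 3Q)q_N - (137q_N). Setting ∂π_N/∂q_N = 0: 195 - 6q_N - 3(q_C) = 0.
Cinder's profit: π_C = (332 - 3Q)q_C - (3q_C). Setting ∂π_C/∂q_C = 0: 329 - 6q_C - 3(q_N) = 0.
Rearranging gives the reaction functions q_N = (195 - 3q_C)/6 and q_C = (329 - 3q_N)/6.
Substituting one into the other gives q_N = 61/9 and q_C = 463/9.
Total output Q = 61/9 + 463/9 = 524/9.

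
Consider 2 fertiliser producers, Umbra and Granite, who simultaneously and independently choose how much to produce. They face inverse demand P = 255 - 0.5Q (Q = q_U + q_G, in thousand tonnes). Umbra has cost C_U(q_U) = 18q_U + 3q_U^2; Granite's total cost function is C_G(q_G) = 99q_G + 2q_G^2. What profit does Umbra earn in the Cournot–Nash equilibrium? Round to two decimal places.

3551.84

Umbra's profit: π_U = (255 - 0.5Q)q_U - (18q_U + 3q_U²). Setting ∂π_U/∂q_U = 0: 237 - 7q_U - (1/2)(q_G) = 0.
Granite's profit: π_G = (255 - 0.5Q)q_G - (99q_G + 2q_G²). Setting ∂π_G/∂q_G = 0: 156 - 5q_G - (1/2)(q_U) = 0.
Rearranging gives the reaction functions q_U = (237 - (1/2)q_G)/7 and q_G = (156 - (1/2)q_U)/5.
Substituting one into the other gives q_U = 31.8561 and q_G = 28.0144.
Price P = 255 - (1/2)·59.8705 = 225.0647.
Umbra's profit: 225.0647·31.8561 - 18·31.8561 - 3·31.8561² = 3551.8422.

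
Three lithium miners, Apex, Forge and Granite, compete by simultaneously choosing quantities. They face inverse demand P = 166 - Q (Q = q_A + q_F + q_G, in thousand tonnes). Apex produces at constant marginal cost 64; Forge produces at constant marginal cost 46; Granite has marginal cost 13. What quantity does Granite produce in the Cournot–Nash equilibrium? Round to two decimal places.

Apex's profit: π_A = (166 - Q)q_A - (64q_A). Setting ∂π_A/∂q_A = 0: 102 - 2q_A - (q_F + q_G) = 0.
Forge's profit: π_F = (166 - Q)q_F - (46q_F). Setting ∂π_F/∂q_F = 0: 120 - 2q_F - (q_A + q_G) = 0.
Granite's first-order condition: 153 - 2q_G - (q_A + q_F) = 0.
Summing all 3 equations gives 375 − 4Q = 0, hence Q = 375/4.
Back-substituting: q_A = (102 − 375/4) = 33/4, q_F = (120 − 375/4) = 105/4, q_G = (153 − 375/4) = 237/4.

59.25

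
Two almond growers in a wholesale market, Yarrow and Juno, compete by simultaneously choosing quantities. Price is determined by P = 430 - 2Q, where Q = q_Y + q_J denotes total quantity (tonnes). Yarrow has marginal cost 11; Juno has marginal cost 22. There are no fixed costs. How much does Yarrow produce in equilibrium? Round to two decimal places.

71.67

Yarrow's profit: π_Y = (430 - 2Q)q_Y - (11q_Y). Setting ∂π_Y/∂q_Y = 0: 419 - 4q_Y - 2(q_J) = 0.
Juno's profit: π_J = (430 - 2Q)q_J - (22q_J). Setting ∂π_J/∂q_J = 0: 408 - 4q_J - 2(q_Y) = 0.
So q_Y = (419 - 2q_J)/4 and q_J = (408 - 2q_Y)/4.
Substituting one into the other gives q_Y = 215/3 and q_J = 397/6.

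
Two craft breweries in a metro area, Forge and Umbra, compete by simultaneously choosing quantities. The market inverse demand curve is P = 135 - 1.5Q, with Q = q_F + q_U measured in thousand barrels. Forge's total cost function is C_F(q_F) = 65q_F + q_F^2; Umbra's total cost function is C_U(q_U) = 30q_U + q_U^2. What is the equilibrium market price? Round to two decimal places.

Forge's profit: π_F = (135 - 1.5Q)q_F - (65q_F + q_F²). Setting ∂π_F/∂q_F = 0: 70 - 5q_F - (3/2)(q_U) = 0.
Umbra's first-order condition: 105 - 5q_U - (3/2)(q_F) = 0.
Best responses: q_F = (70 - (3/2)q_U)/5, q_U = (105 - (3/2)q_F)/5.
Solving the pair: q_F = 110/13, q_U = 240/13.
Total output Q = 350/13, so price P = 135 - (3/2)·(350/13) = 1230/13.

94.62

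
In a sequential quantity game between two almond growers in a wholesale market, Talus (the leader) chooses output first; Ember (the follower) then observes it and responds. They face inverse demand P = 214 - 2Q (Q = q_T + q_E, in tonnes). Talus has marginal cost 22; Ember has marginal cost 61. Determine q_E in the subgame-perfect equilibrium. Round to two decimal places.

Solve by backward induction. Given q_T, the follower Ember maximises π_E = (214 - 2q_T - 2q_E)q_E - 61q_E.
∂π_E/∂q_E = 153 - 2q_T - 4q_E = 0 gives the reaction function q_E = (153 - 2q_T)/4.
Talus substitutes q_E(q_T) into its own profit: π_T = q_T(214 - 2q_T - (153 - 2q_T)/2) - 22q_T = (275/2 - q_T)q_T - 22q_T.
Leader FOC: 231/2 - 2q_T = 0, so q_T = 231/4.
Then q_E = (153 - 2·(231/4))/4 = 75/8.

9.38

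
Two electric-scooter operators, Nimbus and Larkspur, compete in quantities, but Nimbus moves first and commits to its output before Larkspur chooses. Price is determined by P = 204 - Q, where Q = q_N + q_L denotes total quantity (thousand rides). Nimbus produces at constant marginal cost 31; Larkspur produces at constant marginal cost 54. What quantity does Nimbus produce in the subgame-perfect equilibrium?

The follower Larkspur best-responds to any q_N: π_L = (204 - Q)q_L - 54q_L.
∂π_L/∂q_L = 150 - q_N - 2q_L = 0 gives the reaction function q_L = (150 - q_N)/2.
The leader anticipates this reaction. Substituting into P = 204 - Q gives P = 129 - (1/2)q_N, so π_N = (129 - (1/2)q_N)q_N - 31q_N.
Leader FOC: 98 - q_N = 0, so q_N = 98.
Then q_L = (150 - 98)/2 = 26.

98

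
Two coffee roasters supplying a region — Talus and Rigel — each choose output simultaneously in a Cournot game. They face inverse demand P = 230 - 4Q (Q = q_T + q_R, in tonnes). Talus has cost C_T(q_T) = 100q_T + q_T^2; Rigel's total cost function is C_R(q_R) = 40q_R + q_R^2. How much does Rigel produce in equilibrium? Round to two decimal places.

16.43

Talus's profit: π_T = (230 - 4Q)q_T - (100q_T + q_T²). Setting ∂π_T/∂q_T = 0: 130 - 10q_T - 4(q_R) = 0.
Rigel's first-order condition: 190 - 10q_R - 4(q_T) = 0.
Rearranging gives the reaction functions q_T = (130 - 4q_R)/10 and q_R = (190 - 4q_T)/10.
Substituting one into the other gives q_T = 45/7 and q_R = 115/7.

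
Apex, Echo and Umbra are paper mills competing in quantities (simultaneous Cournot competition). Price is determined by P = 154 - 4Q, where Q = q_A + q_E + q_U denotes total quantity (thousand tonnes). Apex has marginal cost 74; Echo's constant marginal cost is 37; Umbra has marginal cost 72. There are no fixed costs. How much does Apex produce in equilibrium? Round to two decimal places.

Apex's profit: π_A = (154 - 4Q)q_A - (74q_A). Setting ∂π_A/∂q_A = 0: 80 - 8q_A - 4(q_E + q_U) = 0.
Echo's first-order condition: 117 - 8q_E - 4(q_A + q_U) = 0.
Umbra's profit: π_U = (154 - 4Q)q_U - (72q_U). Setting ∂π_U/∂q_U = 0: 82 - 8q_U - 4(q_A + q_E) = 0.
Summing all 3 equations gives 279 − 16Q = 0, hence Q = 279/16.
Back-substituting: q_A = (80 − 279/4)/4 = 41/16, q_E = (117 − 279/4)/4 = 189/16, q_U = (82 − 279/4)/4 = 49/16.

2.56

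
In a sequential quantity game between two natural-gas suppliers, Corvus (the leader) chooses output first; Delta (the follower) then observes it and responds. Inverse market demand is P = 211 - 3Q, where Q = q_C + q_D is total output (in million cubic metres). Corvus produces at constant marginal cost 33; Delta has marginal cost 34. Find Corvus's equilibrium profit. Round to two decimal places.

1335.04

The follower Delta best-responds to any q_C: π_D = (211 - 3Q)q_D - 34q_D.
∂π_D/∂q_D = 177 - 3q_C - 6q_D = 0 gives the reaction function q_D = (177 - 3q_C)/6.
The leader anticipates this reaction. Substituting into P = 211 - 3Q gives P = 245/2 - (3/2)q_C, so π_C = (245/2 - (3/2)q_C)q_C - 33q_C.
The leader's first-order condition 179/2 - 3q_C = 0 yields q_C = 179/6.
Then q_D = (177 - 3·(179/6))/6 = 175/12.
Price P = 211 - 3·(533/12) = 311/4.
Corvus's profit: (311/4 - 33)·(179/6) = 1335.0417.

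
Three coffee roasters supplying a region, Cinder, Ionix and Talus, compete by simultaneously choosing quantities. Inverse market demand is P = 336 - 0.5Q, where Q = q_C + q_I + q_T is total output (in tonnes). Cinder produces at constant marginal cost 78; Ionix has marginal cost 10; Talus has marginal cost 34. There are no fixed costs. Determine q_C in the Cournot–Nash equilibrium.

73

Cinder's profit: π_C = (336 - 0.5Q)q_C - (78q_C). Setting ∂π_C/∂q_C = 0: 258 - q_C - (1/2)(q_I + q_T) = 0.
Ionix's first-order condition: 326 - q_I - (1/2)(q_C + q_T) = 0.
Talus's first-order condition: 302 - q_T - (1/2)(q_C + q_I) = 0.
Adding the 3 first-order conditions: 886 − 2Q = 0, so Q = 443.
Back-substituting: q_C = (258 − 443/2)/(1/2) = 73, q_I = (326 − 443/2)/(1/2) = 209, q_T = (302 − 443/2)/(1/2) = 161.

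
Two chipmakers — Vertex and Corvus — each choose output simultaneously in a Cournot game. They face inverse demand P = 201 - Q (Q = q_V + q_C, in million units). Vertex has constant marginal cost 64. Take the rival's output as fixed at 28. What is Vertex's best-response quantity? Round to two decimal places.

54.50

With the rival's output fixed at 28, Vertex's profit is π_V = (201 - 28 - q_V)q_V - (64q_V) = (173 - q_V)q_V - (64q_V).
∂π_V/∂q_V = 109 - 2q_V = 0, so q_V = 109/2.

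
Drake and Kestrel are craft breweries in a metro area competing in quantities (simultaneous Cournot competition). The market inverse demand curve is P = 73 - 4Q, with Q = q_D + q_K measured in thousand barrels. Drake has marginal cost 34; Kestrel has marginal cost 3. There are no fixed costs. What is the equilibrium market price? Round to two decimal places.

36.67

Drake's profit: π_D = (73 - 4Q)q_D - (34q_D). Setting ∂π_D/∂q_D = 0: 39 - 8q_D - 4(q_K) = 0.
Kestrel's profit: π_K = (73 - 4Q)q_K - (3q_K). Setting ∂π_K/∂q_K = 0: 70 - 8q_K - 4(q_D) = 0.
Rearranging gives the reaction functions q_D = (39 - 4q_K)/8 and q_K = (70 - 4q_D)/8.
Solving the pair: q_D = 2/3, q_K = 101/12.
Total output Q = 109/12, so price P = 73 - 4·(109/12) = 110/3.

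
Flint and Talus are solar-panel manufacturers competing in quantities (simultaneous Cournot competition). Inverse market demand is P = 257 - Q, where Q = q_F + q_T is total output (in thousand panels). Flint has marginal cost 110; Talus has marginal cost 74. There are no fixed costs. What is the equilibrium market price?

Flint's profit: π_F = (257 - Q)q_F - (110q_F). Setting ∂π_F/∂q_F = 0: 147 - 2q_F - (q_T) = 0.
Talus's profit: π_T = (257 - Q)q_T - (74q_T). Setting ∂π_T/∂q_T = 0: 183 - 2q_T - (q_F) = 0.
Best responses: q_F = (147 - q_T)/2, q_T = (183 - q_F)/2.
Solving the pair: q_F = 37, q_T = 73.
Total output Q = 110, so price P = 257 - 110 = 147.

147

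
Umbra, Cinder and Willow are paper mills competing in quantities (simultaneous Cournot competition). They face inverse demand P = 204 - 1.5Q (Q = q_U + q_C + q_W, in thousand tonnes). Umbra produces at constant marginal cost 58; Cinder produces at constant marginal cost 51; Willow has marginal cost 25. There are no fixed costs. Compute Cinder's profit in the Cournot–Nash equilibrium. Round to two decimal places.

Umbra's profit: π_U = (204 - 1.5Q)q_U - (58q_U). Setting ∂π_U/∂q_U = 0: 146 - 3q_U - (3/2)(q_C + q_W) = 0.
Cinder's profit: π_C = (204 - 1.5Q)q_C - (51q_C). Setting ∂π_C/∂q_C = 0: 153 - 3q_C - (3/2)(q_U + q_W) = 0.
Willow's first-order condition: 179 - 3q_W - (3/2)(q_U + q_C) = 0.
Adding the 3 first-order conditions: 478 − 6Q = 0, so Q = 239/3.
Back-substituting: q_U = (146 − 239/2)/(3/2) = 53/3, q_C = (153 − 239/2)/(3/2) = 67/3, q_W = (179 − 239/2)/(3/2) = 119/3.
Price P = 204 - (3/2)·(239/3) = 169/2.
Cinder's profit: (169/2 - 51)·(67/3) = 748.1667.

748.17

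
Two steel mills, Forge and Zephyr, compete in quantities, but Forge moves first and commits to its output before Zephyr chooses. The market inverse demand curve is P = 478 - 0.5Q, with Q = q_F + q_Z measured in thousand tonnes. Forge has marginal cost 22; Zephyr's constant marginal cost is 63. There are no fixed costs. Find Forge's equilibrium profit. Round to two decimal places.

Solve by backward induction. Given q_F, the follower Zephyr maximises π_Z = (478 - (1/2)q_F - (1/2)q_Z)q_Z - 63q_Z.
Follower FOC: 415 - (1/2)q_F - q_Z = 0, so q_Z(q_F) = (415 - (1/2)q_F).
The leader anticipates this reaction. Substituting into P = 478 - 0.5Q gives P = 541/2 - (1/4)q_F, so π_F = (541/2 - (1/4)q_F)q_F - 22q_F.
Leader FOC: 497/2 - (1/2)q_F = 0, so q_F = 497.
Then q_Z = (415 - (1/2)·497) = 333/2.
Price P = 478 - (1/2)·(1327/2) = 585/4.
Forge's profit: (585/4 - 22)·497 = 61752.2500.

61752.25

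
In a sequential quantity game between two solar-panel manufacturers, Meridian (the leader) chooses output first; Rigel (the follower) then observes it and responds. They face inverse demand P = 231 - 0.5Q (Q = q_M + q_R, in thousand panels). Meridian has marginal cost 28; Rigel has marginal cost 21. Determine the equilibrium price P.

Solve by backward induction. Given q_M, the follower Rigel maximises π_R = (231 - (1/2)q_M - (1/2)q_R)q_R - 21q_R.
∂π_R/∂q_R = 210 - (1/2)q_M - q_R = 0 gives the reaction function q_R = (210 - (1/2)q_M).
The leader anticipates this reaction. Substituting into P = 231 - 0.5Q gives P = 126 - (1/4)q_M, so π_M = (126 - (1/4)q_M)q_M - 28q_M.
Leader FOC: 98 - (1/2)q_M = 0, so q_M = 196.
Then q_R = (210 - (1/2)·196) = 112.
Total output Q = 308, so price P = 231 - (1/2)·308 = 77.

77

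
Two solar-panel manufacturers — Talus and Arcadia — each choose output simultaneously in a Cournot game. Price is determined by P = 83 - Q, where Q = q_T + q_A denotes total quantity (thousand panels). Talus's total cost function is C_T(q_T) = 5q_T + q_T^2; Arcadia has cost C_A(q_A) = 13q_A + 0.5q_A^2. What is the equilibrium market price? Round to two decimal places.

Talus's profit: π_T = (83 - Q)q_T - (5q_T + q_T²). Setting ∂π_T/∂q_T = 0: 78 - 4q_T - (q_A) = 0.
Arcadia's first-order condition: 70 - 3q_A - (q_T) = 0.
So q_T = (78 - q_A)/4 and q_A = (70 - q_T)/3.
Substituting one into the other gives q_T = 164/11 and q_A = 202/11.
Total output Q = 366/11, so price P = 83 - 366/11 = 547/11.

49.73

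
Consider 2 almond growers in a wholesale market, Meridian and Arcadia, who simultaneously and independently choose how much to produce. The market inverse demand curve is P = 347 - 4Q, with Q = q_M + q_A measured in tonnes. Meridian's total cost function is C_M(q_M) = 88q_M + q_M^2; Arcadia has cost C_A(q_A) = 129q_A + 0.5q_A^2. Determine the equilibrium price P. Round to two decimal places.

206.30

Meridian's profit: π_M = (347 - 4Q)q_M - (88q_M + q_M²). Setting ∂π_M/∂q_M = 0: 259 - 10q_M - 4(q_A) = 0.
Arcadia's first-order condition: 218 - 9q_A - 4(q_M) = 0.
So q_M = (259 - 4q_A)/10 and q_A = (218 - 4q_M)/9.
Substituting one into the other gives q_M = 1459/74 and q_A = 572/37.
Total output Q = 35.1757, so price P = 347 - 4·35.1757 = 206.2973.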